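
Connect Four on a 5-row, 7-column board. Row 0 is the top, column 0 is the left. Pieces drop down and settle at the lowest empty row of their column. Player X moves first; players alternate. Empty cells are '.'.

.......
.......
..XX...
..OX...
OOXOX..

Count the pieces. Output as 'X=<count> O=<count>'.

X=5 O=4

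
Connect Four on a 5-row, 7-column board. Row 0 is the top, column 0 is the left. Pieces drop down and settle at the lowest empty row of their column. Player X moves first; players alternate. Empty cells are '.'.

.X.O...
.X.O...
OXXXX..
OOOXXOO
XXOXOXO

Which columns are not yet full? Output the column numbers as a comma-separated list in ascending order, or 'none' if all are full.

col 0: top cell = '.' → open
col 1: top cell = 'X' → FULL
col 2: top cell = '.' → open
col 3: top cell = 'O' → FULL
col 4: top cell = '.' → open
col 5: top cell = '.' → open
col 6: top cell = '.' → open

Answer: 0,2,4,5,6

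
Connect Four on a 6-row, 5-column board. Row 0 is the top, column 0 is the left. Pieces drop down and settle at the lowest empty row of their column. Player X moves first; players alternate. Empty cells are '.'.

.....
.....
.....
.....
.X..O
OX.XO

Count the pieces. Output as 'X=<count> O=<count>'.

X=3 O=3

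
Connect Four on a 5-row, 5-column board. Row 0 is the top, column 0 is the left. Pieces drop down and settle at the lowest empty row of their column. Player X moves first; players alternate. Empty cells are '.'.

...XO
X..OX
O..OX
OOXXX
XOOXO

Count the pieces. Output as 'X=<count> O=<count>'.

X=9 O=9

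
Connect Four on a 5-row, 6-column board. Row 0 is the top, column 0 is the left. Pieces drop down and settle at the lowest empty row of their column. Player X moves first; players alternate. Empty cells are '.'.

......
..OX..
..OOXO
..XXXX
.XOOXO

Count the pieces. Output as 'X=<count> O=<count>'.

X=8 O=7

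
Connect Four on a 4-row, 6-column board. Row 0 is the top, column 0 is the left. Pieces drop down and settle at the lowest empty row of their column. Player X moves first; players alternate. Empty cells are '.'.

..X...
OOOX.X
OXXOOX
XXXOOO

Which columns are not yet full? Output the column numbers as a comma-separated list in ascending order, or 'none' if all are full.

Answer: 0,1,3,4,5

Derivation:
col 0: top cell = '.' → open
col 1: top cell = '.' → open
col 2: top cell = 'X' → FULL
col 3: top cell = '.' → open
col 4: top cell = '.' → open
col 5: top cell = '.' → open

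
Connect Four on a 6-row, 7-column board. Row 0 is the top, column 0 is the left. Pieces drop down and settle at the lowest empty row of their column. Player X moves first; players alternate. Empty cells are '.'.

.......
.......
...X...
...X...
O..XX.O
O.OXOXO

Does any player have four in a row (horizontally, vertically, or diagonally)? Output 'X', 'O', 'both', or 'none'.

X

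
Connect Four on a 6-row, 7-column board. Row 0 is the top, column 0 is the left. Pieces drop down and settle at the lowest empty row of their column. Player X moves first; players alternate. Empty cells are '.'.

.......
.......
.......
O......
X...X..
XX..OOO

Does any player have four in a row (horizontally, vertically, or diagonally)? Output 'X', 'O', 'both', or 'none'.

none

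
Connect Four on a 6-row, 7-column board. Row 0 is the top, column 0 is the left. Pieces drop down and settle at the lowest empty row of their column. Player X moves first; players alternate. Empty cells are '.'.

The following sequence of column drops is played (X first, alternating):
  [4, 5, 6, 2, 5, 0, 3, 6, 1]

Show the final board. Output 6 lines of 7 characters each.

Answer: .......
.......
.......
.......
.....XO
OXOXXOX

Derivation:
Move 1: X drops in col 4, lands at row 5
Move 2: O drops in col 5, lands at row 5
Move 3: X drops in col 6, lands at row 5
Move 4: O drops in col 2, lands at row 5
Move 5: X drops in col 5, lands at row 4
Move 6: O drops in col 0, lands at row 5
Move 7: X drops in col 3, lands at row 5
Move 8: O drops in col 6, lands at row 4
Move 9: X drops in col 1, lands at row 5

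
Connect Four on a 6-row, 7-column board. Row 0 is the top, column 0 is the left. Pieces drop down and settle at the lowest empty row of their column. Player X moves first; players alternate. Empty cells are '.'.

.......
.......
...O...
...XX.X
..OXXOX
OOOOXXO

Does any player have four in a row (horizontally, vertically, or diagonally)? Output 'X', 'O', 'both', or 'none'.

O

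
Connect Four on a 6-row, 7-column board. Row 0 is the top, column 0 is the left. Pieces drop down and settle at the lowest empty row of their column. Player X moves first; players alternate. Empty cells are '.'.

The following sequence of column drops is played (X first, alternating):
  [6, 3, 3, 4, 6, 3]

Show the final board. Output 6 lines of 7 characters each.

Move 1: X drops in col 6, lands at row 5
Move 2: O drops in col 3, lands at row 5
Move 3: X drops in col 3, lands at row 4
Move 4: O drops in col 4, lands at row 5
Move 5: X drops in col 6, lands at row 4
Move 6: O drops in col 3, lands at row 3

Answer: .......
.......
.......
...O...
...X..X
...OO.X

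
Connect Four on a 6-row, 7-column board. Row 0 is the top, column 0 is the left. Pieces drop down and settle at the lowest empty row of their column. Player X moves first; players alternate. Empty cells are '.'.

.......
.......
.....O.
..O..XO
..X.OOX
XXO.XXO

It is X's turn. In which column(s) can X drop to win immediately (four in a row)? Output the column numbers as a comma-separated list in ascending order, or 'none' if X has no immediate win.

col 0: drop X → no win
col 1: drop X → no win
col 2: drop X → no win
col 3: drop X → no win
col 4: drop X → no win
col 5: drop X → no win
col 6: drop X → no win

Answer: none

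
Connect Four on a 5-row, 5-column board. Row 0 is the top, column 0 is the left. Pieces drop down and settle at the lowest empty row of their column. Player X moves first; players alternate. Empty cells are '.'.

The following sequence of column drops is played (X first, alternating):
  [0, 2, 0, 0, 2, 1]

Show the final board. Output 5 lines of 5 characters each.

Answer: .....
.....
O....
X.X..
XOO..

Derivation:
Move 1: X drops in col 0, lands at row 4
Move 2: O drops in col 2, lands at row 4
Move 3: X drops in col 0, lands at row 3
Move 4: O drops in col 0, lands at row 2
Move 5: X drops in col 2, lands at row 3
Move 6: O drops in col 1, lands at row 4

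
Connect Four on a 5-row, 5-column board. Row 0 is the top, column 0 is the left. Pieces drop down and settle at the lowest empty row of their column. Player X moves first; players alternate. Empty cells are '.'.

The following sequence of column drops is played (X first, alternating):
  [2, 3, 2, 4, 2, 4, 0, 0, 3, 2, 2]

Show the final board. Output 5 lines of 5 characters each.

Move 1: X drops in col 2, lands at row 4
Move 2: O drops in col 3, lands at row 4
Move 3: X drops in col 2, lands at row 3
Move 4: O drops in col 4, lands at row 4
Move 5: X drops in col 2, lands at row 2
Move 6: O drops in col 4, lands at row 3
Move 7: X drops in col 0, lands at row 4
Move 8: O drops in col 0, lands at row 3
Move 9: X drops in col 3, lands at row 3
Move 10: O drops in col 2, lands at row 1
Move 11: X drops in col 2, lands at row 0

Answer: ..X..
..O..
..X..
O.XXO
X.XOO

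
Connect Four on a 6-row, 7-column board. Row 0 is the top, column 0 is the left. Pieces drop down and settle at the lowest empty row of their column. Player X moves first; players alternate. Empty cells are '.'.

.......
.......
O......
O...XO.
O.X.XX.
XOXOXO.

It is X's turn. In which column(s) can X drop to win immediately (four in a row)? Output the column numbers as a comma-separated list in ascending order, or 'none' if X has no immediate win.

Answer: 3,4

Derivation:
col 0: drop X → no win
col 1: drop X → no win
col 2: drop X → no win
col 3: drop X → WIN!
col 4: drop X → WIN!
col 5: drop X → no win
col 6: drop X → no win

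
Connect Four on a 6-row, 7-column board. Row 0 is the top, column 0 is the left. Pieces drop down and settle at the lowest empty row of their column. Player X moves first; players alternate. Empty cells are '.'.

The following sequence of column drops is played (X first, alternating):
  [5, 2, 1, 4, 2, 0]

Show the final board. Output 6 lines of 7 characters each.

Move 1: X drops in col 5, lands at row 5
Move 2: O drops in col 2, lands at row 5
Move 3: X drops in col 1, lands at row 5
Move 4: O drops in col 4, lands at row 5
Move 5: X drops in col 2, lands at row 4
Move 6: O drops in col 0, lands at row 5

Answer: .......
.......
.......
.......
..X....
OXO.OX.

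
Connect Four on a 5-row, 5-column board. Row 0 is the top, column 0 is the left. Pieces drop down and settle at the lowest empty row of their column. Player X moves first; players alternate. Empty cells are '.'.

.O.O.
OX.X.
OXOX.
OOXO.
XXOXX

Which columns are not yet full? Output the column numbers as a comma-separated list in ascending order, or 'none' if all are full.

col 0: top cell = '.' → open
col 1: top cell = 'O' → FULL
col 2: top cell = '.' → open
col 3: top cell = 'O' → FULL
col 4: top cell = '.' → open

Answer: 0,2,4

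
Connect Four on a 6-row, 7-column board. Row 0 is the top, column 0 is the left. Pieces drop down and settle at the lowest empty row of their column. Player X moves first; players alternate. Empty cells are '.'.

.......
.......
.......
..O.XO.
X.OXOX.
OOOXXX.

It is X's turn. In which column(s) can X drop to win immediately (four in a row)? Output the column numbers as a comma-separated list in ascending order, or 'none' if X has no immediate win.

col 0: drop X → no win
col 1: drop X → no win
col 2: drop X → no win
col 3: drop X → no win
col 4: drop X → no win
col 5: drop X → no win
col 6: drop X → WIN!

Answer: 6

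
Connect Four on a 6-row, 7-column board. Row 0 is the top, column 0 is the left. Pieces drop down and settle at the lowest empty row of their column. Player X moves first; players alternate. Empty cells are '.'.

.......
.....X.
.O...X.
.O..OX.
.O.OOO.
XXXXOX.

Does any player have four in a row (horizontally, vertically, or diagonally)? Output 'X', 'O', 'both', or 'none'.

X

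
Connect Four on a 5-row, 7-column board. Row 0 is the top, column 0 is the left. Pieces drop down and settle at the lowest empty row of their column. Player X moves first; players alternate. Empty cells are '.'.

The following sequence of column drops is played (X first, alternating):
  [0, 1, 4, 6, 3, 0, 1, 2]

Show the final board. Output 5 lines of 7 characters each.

Move 1: X drops in col 0, lands at row 4
Move 2: O drops in col 1, lands at row 4
Move 3: X drops in col 4, lands at row 4
Move 4: O drops in col 6, lands at row 4
Move 5: X drops in col 3, lands at row 4
Move 6: O drops in col 0, lands at row 3
Move 7: X drops in col 1, lands at row 3
Move 8: O drops in col 2, lands at row 4

Answer: .......
.......
.......
OX.....
XOOXX.O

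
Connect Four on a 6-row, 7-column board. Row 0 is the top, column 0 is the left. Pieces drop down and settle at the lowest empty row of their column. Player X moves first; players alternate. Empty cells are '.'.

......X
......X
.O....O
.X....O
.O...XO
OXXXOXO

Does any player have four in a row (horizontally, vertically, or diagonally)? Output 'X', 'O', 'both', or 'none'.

O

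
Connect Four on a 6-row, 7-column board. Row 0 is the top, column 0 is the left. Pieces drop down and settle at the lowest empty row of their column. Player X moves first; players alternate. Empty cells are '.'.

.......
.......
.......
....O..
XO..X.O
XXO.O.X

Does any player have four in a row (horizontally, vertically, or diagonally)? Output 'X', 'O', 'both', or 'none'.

none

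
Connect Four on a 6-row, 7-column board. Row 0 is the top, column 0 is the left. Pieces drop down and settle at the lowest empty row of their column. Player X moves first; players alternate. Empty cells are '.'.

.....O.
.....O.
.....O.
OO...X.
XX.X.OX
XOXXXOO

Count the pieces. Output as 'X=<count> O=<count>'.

X=9 O=9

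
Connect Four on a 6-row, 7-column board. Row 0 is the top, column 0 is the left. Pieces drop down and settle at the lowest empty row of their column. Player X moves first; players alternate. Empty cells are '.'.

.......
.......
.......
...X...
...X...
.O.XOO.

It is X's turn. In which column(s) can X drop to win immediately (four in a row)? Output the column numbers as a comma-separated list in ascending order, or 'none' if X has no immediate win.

col 0: drop X → no win
col 1: drop X → no win
col 2: drop X → no win
col 3: drop X → WIN!
col 4: drop X → no win
col 5: drop X → no win
col 6: drop X → no win

Answer: 3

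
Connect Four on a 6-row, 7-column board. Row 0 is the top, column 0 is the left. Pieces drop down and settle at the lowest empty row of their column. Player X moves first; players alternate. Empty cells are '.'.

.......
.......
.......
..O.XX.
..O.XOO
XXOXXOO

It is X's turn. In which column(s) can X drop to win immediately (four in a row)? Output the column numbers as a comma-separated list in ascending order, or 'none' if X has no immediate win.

col 0: drop X → no win
col 1: drop X → no win
col 2: drop X → no win
col 3: drop X → no win
col 4: drop X → WIN!
col 5: drop X → no win
col 6: drop X → no win

Answer: 4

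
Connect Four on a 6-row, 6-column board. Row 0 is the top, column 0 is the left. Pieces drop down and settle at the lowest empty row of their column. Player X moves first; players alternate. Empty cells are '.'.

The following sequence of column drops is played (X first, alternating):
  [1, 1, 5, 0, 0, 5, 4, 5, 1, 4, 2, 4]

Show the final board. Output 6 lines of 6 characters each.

Move 1: X drops in col 1, lands at row 5
Move 2: O drops in col 1, lands at row 4
Move 3: X drops in col 5, lands at row 5
Move 4: O drops in col 0, lands at row 5
Move 5: X drops in col 0, lands at row 4
Move 6: O drops in col 5, lands at row 4
Move 7: X drops in col 4, lands at row 5
Move 8: O drops in col 5, lands at row 3
Move 9: X drops in col 1, lands at row 3
Move 10: O drops in col 4, lands at row 4
Move 11: X drops in col 2, lands at row 5
Move 12: O drops in col 4, lands at row 3

Answer: ......
......
......
.X..OO
XO..OO
OXX.XX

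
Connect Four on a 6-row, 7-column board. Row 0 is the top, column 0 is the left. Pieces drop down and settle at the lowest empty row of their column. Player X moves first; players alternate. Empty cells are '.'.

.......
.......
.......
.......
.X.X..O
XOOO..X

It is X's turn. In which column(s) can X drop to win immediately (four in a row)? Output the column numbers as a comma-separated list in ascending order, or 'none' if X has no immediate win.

Answer: none

Derivation:
col 0: drop X → no win
col 1: drop X → no win
col 2: drop X → no win
col 3: drop X → no win
col 4: drop X → no win
col 5: drop X → no win
col 6: drop X → no win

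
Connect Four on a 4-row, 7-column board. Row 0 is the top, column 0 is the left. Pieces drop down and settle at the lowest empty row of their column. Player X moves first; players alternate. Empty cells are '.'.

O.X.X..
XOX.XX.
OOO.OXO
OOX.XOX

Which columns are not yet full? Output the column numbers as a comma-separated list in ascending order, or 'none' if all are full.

Answer: 1,3,5,6

Derivation:
col 0: top cell = 'O' → FULL
col 1: top cell = '.' → open
col 2: top cell = 'X' → FULL
col 3: top cell = '.' → open
col 4: top cell = 'X' → FULL
col 5: top cell = '.' → open
col 6: top cell = '.' → open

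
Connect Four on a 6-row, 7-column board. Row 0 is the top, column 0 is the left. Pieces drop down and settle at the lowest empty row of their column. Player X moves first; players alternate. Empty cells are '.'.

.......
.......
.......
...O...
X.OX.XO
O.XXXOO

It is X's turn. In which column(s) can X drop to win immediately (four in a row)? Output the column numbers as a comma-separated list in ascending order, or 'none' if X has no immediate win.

Answer: 1

Derivation:
col 0: drop X → no win
col 1: drop X → WIN!
col 2: drop X → no win
col 3: drop X → no win
col 4: drop X → no win
col 5: drop X → no win
col 6: drop X → no win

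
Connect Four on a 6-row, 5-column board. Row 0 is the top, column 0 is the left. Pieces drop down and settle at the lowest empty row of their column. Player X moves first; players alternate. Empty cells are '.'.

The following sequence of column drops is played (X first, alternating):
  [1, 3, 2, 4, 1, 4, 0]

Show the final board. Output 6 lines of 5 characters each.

Move 1: X drops in col 1, lands at row 5
Move 2: O drops in col 3, lands at row 5
Move 3: X drops in col 2, lands at row 5
Move 4: O drops in col 4, lands at row 5
Move 5: X drops in col 1, lands at row 4
Move 6: O drops in col 4, lands at row 4
Move 7: X drops in col 0, lands at row 5

Answer: .....
.....
.....
.....
.X..O
XXXOO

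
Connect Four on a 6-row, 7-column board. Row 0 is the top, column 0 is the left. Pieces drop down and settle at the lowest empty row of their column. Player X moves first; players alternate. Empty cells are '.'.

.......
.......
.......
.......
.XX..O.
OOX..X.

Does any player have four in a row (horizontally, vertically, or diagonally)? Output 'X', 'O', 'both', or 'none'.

none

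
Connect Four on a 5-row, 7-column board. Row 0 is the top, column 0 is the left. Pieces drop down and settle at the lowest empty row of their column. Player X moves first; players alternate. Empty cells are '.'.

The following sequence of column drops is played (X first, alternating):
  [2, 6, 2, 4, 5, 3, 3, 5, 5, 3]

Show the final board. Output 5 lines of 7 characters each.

Answer: .......
.......
...O.X.
..XX.O.
..XOOXO

Derivation:
Move 1: X drops in col 2, lands at row 4
Move 2: O drops in col 6, lands at row 4
Move 3: X drops in col 2, lands at row 3
Move 4: O drops in col 4, lands at row 4
Move 5: X drops in col 5, lands at row 4
Move 6: O drops in col 3, lands at row 4
Move 7: X drops in col 3, lands at row 3
Move 8: O drops in col 5, lands at row 3
Move 9: X drops in col 5, lands at row 2
Move 10: O drops in col 3, lands at row 2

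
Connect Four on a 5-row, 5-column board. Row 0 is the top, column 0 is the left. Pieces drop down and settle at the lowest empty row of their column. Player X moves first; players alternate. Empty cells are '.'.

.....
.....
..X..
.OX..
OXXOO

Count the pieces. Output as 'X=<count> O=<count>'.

X=4 O=4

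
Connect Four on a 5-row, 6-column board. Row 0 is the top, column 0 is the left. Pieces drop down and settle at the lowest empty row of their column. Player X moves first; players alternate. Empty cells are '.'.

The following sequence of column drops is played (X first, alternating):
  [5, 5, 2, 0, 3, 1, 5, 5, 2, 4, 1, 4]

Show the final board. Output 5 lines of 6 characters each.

Answer: ......
.....O
.....X
.XX.OO
OOXXOX

Derivation:
Move 1: X drops in col 5, lands at row 4
Move 2: O drops in col 5, lands at row 3
Move 3: X drops in col 2, lands at row 4
Move 4: O drops in col 0, lands at row 4
Move 5: X drops in col 3, lands at row 4
Move 6: O drops in col 1, lands at row 4
Move 7: X drops in col 5, lands at row 2
Move 8: O drops in col 5, lands at row 1
Move 9: X drops in col 2, lands at row 3
Move 10: O drops in col 4, lands at row 4
Move 11: X drops in col 1, lands at row 3
Move 12: O drops in col 4, lands at row 3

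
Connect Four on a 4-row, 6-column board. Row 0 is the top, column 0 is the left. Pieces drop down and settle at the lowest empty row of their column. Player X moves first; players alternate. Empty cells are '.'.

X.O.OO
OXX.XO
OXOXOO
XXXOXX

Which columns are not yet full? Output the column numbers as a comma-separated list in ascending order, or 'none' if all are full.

col 0: top cell = 'X' → FULL
col 1: top cell = '.' → open
col 2: top cell = 'O' → FULL
col 3: top cell = '.' → open
col 4: top cell = 'O' → FULL
col 5: top cell = 'O' → FULL

Answer: 1,3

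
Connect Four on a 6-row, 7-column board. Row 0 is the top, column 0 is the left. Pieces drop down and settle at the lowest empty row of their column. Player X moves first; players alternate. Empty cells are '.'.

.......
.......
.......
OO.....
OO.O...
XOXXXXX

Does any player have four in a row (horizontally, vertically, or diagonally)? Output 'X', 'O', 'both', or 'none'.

X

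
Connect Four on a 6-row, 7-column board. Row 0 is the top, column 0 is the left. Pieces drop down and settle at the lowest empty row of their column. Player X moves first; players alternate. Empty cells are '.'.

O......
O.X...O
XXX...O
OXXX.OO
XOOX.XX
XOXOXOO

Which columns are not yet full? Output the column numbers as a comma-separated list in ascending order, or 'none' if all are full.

col 0: top cell = 'O' → FULL
col 1: top cell = '.' → open
col 2: top cell = '.' → open
col 3: top cell = '.' → open
col 4: top cell = '.' → open
col 5: top cell = '.' → open
col 6: top cell = '.' → open

Answer: 1,2,3,4,5,6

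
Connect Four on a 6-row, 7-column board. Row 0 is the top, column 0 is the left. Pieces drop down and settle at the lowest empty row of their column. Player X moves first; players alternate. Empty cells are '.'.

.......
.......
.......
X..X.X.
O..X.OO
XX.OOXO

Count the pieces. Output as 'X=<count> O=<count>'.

X=7 O=6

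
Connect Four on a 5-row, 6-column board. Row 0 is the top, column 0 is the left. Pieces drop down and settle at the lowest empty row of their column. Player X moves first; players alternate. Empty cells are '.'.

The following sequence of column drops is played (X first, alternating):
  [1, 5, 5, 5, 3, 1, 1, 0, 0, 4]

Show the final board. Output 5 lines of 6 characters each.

Move 1: X drops in col 1, lands at row 4
Move 2: O drops in col 5, lands at row 4
Move 3: X drops in col 5, lands at row 3
Move 4: O drops in col 5, lands at row 2
Move 5: X drops in col 3, lands at row 4
Move 6: O drops in col 1, lands at row 3
Move 7: X drops in col 1, lands at row 2
Move 8: O drops in col 0, lands at row 4
Move 9: X drops in col 0, lands at row 3
Move 10: O drops in col 4, lands at row 4

Answer: ......
......
.X...O
XO...X
OX.XOO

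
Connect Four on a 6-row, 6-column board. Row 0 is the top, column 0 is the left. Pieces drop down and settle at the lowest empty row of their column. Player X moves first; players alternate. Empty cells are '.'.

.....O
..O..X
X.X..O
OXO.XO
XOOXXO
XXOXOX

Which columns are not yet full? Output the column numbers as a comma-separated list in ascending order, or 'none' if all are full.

col 0: top cell = '.' → open
col 1: top cell = '.' → open
col 2: top cell = '.' → open
col 3: top cell = '.' → open
col 4: top cell = '.' → open
col 5: top cell = 'O' → FULL

Answer: 0,1,2,3,4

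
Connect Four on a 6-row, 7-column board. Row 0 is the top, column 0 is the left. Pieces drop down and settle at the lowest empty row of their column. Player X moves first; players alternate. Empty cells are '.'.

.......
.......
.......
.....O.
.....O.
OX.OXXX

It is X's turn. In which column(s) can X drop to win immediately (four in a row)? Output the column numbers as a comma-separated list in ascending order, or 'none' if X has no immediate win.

col 0: drop X → no win
col 1: drop X → no win
col 2: drop X → no win
col 3: drop X → no win
col 4: drop X → no win
col 5: drop X → no win
col 6: drop X → no win

Answer: none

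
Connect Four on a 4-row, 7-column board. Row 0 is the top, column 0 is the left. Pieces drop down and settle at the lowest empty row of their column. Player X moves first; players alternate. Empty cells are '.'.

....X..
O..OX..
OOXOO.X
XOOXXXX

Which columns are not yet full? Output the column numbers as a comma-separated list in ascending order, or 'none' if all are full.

col 0: top cell = '.' → open
col 1: top cell = '.' → open
col 2: top cell = '.' → open
col 3: top cell = '.' → open
col 4: top cell = 'X' → FULL
col 5: top cell = '.' → open
col 6: top cell = '.' → open

Answer: 0,1,2,3,5,6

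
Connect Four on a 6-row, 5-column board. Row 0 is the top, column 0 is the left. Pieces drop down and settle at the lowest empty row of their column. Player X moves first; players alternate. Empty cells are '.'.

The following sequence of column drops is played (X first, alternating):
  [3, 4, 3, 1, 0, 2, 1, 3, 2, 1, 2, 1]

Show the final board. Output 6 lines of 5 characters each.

Move 1: X drops in col 3, lands at row 5
Move 2: O drops in col 4, lands at row 5
Move 3: X drops in col 3, lands at row 4
Move 4: O drops in col 1, lands at row 5
Move 5: X drops in col 0, lands at row 5
Move 6: O drops in col 2, lands at row 5
Move 7: X drops in col 1, lands at row 4
Move 8: O drops in col 3, lands at row 3
Move 9: X drops in col 2, lands at row 4
Move 10: O drops in col 1, lands at row 3
Move 11: X drops in col 2, lands at row 3
Move 12: O drops in col 1, lands at row 2

Answer: .....
.....
.O...
.OXO.
.XXX.
XOOXO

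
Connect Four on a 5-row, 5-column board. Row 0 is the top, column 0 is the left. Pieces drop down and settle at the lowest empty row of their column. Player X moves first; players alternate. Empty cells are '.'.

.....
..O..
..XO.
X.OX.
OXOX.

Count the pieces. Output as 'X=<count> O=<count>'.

X=5 O=5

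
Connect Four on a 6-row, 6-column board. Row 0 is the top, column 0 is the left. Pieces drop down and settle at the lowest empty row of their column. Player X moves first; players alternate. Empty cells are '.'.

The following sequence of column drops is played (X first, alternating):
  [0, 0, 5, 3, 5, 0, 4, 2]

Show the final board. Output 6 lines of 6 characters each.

Move 1: X drops in col 0, lands at row 5
Move 2: O drops in col 0, lands at row 4
Move 3: X drops in col 5, lands at row 5
Move 4: O drops in col 3, lands at row 5
Move 5: X drops in col 5, lands at row 4
Move 6: O drops in col 0, lands at row 3
Move 7: X drops in col 4, lands at row 5
Move 8: O drops in col 2, lands at row 5

Answer: ......
......
......
O.....
O....X
X.OOXX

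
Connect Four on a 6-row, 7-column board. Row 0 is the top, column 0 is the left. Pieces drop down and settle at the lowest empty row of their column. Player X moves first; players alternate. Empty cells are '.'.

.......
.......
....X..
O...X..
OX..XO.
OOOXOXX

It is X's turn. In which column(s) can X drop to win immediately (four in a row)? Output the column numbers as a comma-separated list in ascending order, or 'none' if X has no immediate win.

Answer: 4

Derivation:
col 0: drop X → no win
col 1: drop X → no win
col 2: drop X → no win
col 3: drop X → no win
col 4: drop X → WIN!
col 5: drop X → no win
col 6: drop X → no win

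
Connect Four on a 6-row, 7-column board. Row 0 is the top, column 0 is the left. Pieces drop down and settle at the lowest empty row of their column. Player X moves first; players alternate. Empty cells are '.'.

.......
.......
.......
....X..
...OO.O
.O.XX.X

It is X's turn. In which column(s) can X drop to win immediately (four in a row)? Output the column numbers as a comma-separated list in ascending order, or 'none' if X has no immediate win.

col 0: drop X → no win
col 1: drop X → no win
col 2: drop X → no win
col 3: drop X → no win
col 4: drop X → no win
col 5: drop X → WIN!
col 6: drop X → no win

Answer: 5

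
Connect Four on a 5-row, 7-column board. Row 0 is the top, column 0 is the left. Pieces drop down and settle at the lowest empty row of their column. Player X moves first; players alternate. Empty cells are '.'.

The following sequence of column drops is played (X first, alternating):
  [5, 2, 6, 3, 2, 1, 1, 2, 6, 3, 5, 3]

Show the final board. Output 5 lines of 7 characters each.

Move 1: X drops in col 5, lands at row 4
Move 2: O drops in col 2, lands at row 4
Move 3: X drops in col 6, lands at row 4
Move 4: O drops in col 3, lands at row 4
Move 5: X drops in col 2, lands at row 3
Move 6: O drops in col 1, lands at row 4
Move 7: X drops in col 1, lands at row 3
Move 8: O drops in col 2, lands at row 2
Move 9: X drops in col 6, lands at row 3
Move 10: O drops in col 3, lands at row 3
Move 11: X drops in col 5, lands at row 3
Move 12: O drops in col 3, lands at row 2

Answer: .......
.......
..OO...
.XXO.XX
.OOO.XX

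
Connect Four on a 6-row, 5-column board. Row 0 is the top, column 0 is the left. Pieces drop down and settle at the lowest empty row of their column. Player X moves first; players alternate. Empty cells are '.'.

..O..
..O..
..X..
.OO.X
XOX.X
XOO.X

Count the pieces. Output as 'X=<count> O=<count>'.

X=7 O=7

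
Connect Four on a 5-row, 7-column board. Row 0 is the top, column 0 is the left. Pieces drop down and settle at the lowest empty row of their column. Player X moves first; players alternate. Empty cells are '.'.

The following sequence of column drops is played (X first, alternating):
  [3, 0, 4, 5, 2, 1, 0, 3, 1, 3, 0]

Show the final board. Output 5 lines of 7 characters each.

Answer: .......
.......
X..O...
XX.O...
OOXXXO.

Derivation:
Move 1: X drops in col 3, lands at row 4
Move 2: O drops in col 0, lands at row 4
Move 3: X drops in col 4, lands at row 4
Move 4: O drops in col 5, lands at row 4
Move 5: X drops in col 2, lands at row 4
Move 6: O drops in col 1, lands at row 4
Move 7: X drops in col 0, lands at row 3
Move 8: O drops in col 3, lands at row 3
Move 9: X drops in col 1, lands at row 3
Move 10: O drops in col 3, lands at row 2
Move 11: X drops in col 0, lands at row 2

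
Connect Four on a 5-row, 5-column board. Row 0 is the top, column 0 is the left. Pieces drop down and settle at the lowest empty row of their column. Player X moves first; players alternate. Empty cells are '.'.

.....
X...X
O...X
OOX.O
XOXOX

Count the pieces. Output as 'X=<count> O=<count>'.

X=7 O=6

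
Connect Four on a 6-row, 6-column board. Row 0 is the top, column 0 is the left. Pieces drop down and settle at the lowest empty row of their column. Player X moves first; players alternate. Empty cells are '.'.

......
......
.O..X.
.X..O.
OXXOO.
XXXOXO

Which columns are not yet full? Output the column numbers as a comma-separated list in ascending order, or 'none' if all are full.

Answer: 0,1,2,3,4,5

Derivation:
col 0: top cell = '.' → open
col 1: top cell = '.' → open
col 2: top cell = '.' → open
col 3: top cell = '.' → open
col 4: top cell = '.' → open
col 5: top cell = '.' → open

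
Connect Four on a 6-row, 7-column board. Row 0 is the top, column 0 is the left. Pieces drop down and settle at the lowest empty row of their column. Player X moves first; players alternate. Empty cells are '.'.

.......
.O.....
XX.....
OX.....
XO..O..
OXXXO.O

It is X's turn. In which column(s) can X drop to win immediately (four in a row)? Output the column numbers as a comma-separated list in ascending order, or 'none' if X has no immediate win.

Answer: 2

Derivation:
col 0: drop X → no win
col 1: drop X → no win
col 2: drop X → WIN!
col 3: drop X → no win
col 4: drop X → no win
col 5: drop X → no win
col 6: drop X → no win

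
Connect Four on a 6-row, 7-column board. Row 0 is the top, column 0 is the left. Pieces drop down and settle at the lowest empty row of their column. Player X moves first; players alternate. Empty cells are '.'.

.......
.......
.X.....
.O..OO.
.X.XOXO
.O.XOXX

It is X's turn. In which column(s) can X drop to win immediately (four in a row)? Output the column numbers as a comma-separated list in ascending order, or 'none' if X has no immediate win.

col 0: drop X → no win
col 1: drop X → no win
col 2: drop X → no win
col 3: drop X → no win
col 4: drop X → no win
col 5: drop X → no win
col 6: drop X → no win

Answer: none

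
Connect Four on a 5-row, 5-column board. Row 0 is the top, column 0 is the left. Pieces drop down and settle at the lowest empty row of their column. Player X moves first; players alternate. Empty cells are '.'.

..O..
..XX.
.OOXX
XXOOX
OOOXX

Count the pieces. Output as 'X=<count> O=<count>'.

X=9 O=8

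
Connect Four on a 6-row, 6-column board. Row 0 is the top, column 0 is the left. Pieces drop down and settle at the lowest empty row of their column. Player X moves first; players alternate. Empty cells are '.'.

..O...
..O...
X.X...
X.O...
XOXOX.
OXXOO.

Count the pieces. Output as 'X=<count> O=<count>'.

X=8 O=8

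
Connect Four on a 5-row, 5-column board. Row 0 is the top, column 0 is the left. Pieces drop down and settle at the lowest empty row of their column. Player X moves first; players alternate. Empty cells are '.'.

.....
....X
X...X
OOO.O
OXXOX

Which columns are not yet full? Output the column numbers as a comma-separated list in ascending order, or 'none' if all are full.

Answer: 0,1,2,3,4

Derivation:
col 0: top cell = '.' → open
col 1: top cell = '.' → open
col 2: top cell = '.' → open
col 3: top cell = '.' → open
col 4: top cell = '.' → open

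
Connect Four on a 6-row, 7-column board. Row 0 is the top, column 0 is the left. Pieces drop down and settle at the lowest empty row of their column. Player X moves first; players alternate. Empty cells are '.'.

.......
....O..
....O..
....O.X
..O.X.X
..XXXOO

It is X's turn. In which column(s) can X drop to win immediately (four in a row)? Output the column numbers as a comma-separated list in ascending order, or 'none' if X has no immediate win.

col 0: drop X → no win
col 1: drop X → WIN!
col 2: drop X → no win
col 3: drop X → no win
col 4: drop X → no win
col 5: drop X → no win
col 6: drop X → no win

Answer: 1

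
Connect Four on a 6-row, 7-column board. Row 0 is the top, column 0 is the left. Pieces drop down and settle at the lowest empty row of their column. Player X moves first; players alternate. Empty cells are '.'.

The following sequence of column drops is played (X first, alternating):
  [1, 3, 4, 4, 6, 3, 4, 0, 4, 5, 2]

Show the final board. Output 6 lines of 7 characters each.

Answer: .......
.......
....X..
....X..
...OO..
OXXOXOX

Derivation:
Move 1: X drops in col 1, lands at row 5
Move 2: O drops in col 3, lands at row 5
Move 3: X drops in col 4, lands at row 5
Move 4: O drops in col 4, lands at row 4
Move 5: X drops in col 6, lands at row 5
Move 6: O drops in col 3, lands at row 4
Move 7: X drops in col 4, lands at row 3
Move 8: O drops in col 0, lands at row 5
Move 9: X drops in col 4, lands at row 2
Move 10: O drops in col 5, lands at row 5
Move 11: X drops in col 2, lands at row 5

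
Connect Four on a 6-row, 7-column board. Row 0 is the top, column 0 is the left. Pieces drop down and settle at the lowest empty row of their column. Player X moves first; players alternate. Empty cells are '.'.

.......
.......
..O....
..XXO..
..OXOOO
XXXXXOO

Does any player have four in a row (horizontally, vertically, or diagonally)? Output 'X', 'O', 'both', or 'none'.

X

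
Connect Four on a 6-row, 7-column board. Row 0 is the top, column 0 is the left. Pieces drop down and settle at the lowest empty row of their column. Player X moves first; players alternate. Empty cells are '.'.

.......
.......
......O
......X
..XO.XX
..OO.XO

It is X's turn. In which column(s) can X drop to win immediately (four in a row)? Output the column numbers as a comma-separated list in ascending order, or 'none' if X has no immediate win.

col 0: drop X → no win
col 1: drop X → no win
col 2: drop X → no win
col 3: drop X → no win
col 4: drop X → no win
col 5: drop X → no win
col 6: drop X → no win

Answer: none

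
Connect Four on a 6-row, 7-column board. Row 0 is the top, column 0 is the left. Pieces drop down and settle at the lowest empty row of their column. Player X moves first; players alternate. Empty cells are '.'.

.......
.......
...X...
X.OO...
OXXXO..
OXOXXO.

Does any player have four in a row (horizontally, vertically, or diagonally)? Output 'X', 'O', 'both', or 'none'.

none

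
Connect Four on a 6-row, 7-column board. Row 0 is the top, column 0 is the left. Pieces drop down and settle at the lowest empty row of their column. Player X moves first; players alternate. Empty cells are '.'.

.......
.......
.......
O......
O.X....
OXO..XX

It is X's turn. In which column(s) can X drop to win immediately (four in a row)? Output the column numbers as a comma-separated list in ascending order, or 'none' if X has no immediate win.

col 0: drop X → no win
col 1: drop X → no win
col 2: drop X → no win
col 3: drop X → no win
col 4: drop X → no win
col 5: drop X → no win
col 6: drop X → no win

Answer: none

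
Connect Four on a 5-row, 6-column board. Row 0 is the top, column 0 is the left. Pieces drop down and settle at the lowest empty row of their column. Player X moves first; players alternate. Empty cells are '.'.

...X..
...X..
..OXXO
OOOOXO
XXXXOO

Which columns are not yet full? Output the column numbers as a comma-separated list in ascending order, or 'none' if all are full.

col 0: top cell = '.' → open
col 1: top cell = '.' → open
col 2: top cell = '.' → open
col 3: top cell = 'X' → FULL
col 4: top cell = '.' → open
col 5: top cell = '.' → open

Answer: 0,1,2,4,5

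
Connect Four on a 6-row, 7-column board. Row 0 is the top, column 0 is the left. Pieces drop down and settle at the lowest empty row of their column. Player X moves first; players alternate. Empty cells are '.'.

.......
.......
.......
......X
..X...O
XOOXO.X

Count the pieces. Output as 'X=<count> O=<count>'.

X=5 O=4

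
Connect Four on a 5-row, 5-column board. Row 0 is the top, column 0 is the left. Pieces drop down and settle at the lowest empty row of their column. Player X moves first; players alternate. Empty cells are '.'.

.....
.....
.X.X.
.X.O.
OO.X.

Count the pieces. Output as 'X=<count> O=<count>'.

X=4 O=3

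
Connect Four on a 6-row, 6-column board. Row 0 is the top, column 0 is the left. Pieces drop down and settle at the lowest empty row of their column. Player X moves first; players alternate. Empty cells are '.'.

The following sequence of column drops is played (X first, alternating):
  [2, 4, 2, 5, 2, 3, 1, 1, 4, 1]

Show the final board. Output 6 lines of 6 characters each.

Answer: ......
......
......
.OX...
.OX.X.
.XXOOO

Derivation:
Move 1: X drops in col 2, lands at row 5
Move 2: O drops in col 4, lands at row 5
Move 3: X drops in col 2, lands at row 4
Move 4: O drops in col 5, lands at row 5
Move 5: X drops in col 2, lands at row 3
Move 6: O drops in col 3, lands at row 5
Move 7: X drops in col 1, lands at row 5
Move 8: O drops in col 1, lands at row 4
Move 9: X drops in col 4, lands at row 4
Move 10: O drops in col 1, lands at row 3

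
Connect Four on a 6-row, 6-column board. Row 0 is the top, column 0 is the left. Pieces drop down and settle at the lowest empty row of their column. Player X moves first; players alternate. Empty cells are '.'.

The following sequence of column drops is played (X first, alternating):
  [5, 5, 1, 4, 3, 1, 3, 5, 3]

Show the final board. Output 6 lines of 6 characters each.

Answer: ......
......
......
...X.O
.O.X.O
.X.XOX

Derivation:
Move 1: X drops in col 5, lands at row 5
Move 2: O drops in col 5, lands at row 4
Move 3: X drops in col 1, lands at row 5
Move 4: O drops in col 4, lands at row 5
Move 5: X drops in col 3, lands at row 5
Move 6: O drops in col 1, lands at row 4
Move 7: X drops in col 3, lands at row 4
Move 8: O drops in col 5, lands at row 3
Move 9: X drops in col 3, lands at row 3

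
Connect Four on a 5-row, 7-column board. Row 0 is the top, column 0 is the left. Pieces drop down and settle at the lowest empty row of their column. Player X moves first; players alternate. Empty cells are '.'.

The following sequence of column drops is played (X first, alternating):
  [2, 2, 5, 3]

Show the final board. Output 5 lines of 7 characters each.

Move 1: X drops in col 2, lands at row 4
Move 2: O drops in col 2, lands at row 3
Move 3: X drops in col 5, lands at row 4
Move 4: O drops in col 3, lands at row 4

Answer: .......
.......
.......
..O....
..XO.X.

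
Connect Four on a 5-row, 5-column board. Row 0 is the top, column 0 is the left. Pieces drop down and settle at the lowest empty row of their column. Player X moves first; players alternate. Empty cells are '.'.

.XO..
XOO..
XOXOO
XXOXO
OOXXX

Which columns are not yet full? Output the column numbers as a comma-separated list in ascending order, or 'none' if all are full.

Answer: 0,3,4

Derivation:
col 0: top cell = '.' → open
col 1: top cell = 'X' → FULL
col 2: top cell = 'O' → FULL
col 3: top cell = '.' → open
col 4: top cell = '.' → open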